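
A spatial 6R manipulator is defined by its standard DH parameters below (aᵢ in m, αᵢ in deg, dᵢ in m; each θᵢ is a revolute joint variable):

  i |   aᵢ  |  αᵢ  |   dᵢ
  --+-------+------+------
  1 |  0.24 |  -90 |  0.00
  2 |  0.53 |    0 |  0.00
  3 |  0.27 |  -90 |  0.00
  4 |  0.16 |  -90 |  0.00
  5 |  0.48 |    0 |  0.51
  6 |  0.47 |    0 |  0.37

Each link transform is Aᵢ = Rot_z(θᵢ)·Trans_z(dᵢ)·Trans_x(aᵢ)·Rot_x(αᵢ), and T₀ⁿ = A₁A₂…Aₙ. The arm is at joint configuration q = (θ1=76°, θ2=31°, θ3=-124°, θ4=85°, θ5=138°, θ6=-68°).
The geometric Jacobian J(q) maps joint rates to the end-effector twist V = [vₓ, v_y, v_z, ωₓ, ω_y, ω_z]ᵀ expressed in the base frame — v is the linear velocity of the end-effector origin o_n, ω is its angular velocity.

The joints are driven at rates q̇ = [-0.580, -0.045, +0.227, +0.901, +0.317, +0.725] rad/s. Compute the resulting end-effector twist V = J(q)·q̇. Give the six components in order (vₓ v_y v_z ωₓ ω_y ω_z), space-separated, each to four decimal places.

-1.3758 0.1582 0.0647 0.1423 0.9478 -1.5695

o_n = [0.0311, -0.0444, -0.9218]
J₁: ẑ×o_n = [0.0444, 0.0311, -0.0000], ω = ẑ
J2: z=[-0.9703, 0.2419, 0.0000] o=[0.0581, 0.2329, 0.0000] → [-0.2230, -0.8945, 0.2756, -0.9703, 0.2419, 0.0000]
J3: z=[-0.9703, 0.2419, 0.0000] o=[0.1680, 0.6737, -0.2730] → [-0.1570, -0.6296, 0.7299, -0.9703, 0.2419, 0.0000]
J4: z=[0.2416, 0.9690, 0.0523] o=[0.1645, 0.6600, -0.0033] → [-0.8531, 0.2149, -0.0408, 0.2416, 0.9690, 0.0523]
J5: z=[0.0972, 0.0295, -0.9948] o=[0.3190, 0.6207, 0.0106] → [-0.6892, 0.3771, -0.0561, 0.0972, 0.0295, -0.9948]
J6: z=[0.0972, 0.0295, -0.9948] o=[-0.0534, 0.4121, -0.5446] → [-0.4653, -0.0474, -0.0469, 0.0972, 0.0295, -0.9948]
V = J·q̇ = [-1.3758, 0.1582, 0.0647, 0.1423, 0.9478, -1.5695]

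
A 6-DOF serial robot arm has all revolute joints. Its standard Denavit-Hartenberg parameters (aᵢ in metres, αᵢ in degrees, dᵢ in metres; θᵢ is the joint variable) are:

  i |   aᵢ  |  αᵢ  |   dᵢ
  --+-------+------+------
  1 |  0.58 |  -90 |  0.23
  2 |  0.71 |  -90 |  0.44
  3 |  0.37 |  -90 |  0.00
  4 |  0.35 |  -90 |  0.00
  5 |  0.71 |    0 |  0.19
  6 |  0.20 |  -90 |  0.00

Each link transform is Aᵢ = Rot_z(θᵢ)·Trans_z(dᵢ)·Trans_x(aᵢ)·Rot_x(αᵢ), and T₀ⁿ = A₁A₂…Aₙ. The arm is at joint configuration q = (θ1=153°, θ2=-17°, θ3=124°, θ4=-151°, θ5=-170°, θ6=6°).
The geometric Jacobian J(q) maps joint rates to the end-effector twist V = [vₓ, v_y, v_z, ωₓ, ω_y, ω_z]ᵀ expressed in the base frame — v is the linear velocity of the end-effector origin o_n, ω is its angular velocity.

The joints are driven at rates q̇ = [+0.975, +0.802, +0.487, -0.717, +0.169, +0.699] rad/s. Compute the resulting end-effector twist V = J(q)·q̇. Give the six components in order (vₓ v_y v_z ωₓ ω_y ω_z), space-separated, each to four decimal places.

o_n = [-0.4177, 0.4776, 0.3335]
J₁: ẑ×o_n = [-0.4776, -0.4177, 0.0000], ω = ẑ
J2: z=[-0.4540, -0.8910, 0.0000] o=[-0.5168, 0.2633, 0.2300] → [-0.0922, 0.0470, -0.0090, -0.4540, -0.8910, 0.0000]
J3: z=[-0.2605, 0.1327, -0.9563] o=[-1.3215, 0.1795, 0.4376] → [0.2713, -0.8915, -0.1976, -0.2605, 0.1327, -0.9563]
J4: z=[0.4525, -0.8582, -0.2424] o=[-1.0060, 0.3630, 0.3771] → [0.0652, -0.1229, 0.5567, 0.4525, -0.8582, -0.2424]
J5: z=[0.1856, 0.3565, -0.9157] o=[-1.3112, 0.2337, 0.2649] → [0.2478, -0.8309, -0.2733, 0.1856, 0.3565, -0.9157]
J6: z=[0.1856, 0.3565, -0.9157] o=[-0.6103, 0.4539, 0.2852] → [0.0389, -0.1853, -0.0643, 0.1856, 0.3565, -0.9157]
V = J·q̇ = [-0.3852, -0.9856, -0.5937, -0.6543, 0.2748, -0.1117]

-0.3852 -0.9856 -0.5937 -0.6543 0.2748 -0.1117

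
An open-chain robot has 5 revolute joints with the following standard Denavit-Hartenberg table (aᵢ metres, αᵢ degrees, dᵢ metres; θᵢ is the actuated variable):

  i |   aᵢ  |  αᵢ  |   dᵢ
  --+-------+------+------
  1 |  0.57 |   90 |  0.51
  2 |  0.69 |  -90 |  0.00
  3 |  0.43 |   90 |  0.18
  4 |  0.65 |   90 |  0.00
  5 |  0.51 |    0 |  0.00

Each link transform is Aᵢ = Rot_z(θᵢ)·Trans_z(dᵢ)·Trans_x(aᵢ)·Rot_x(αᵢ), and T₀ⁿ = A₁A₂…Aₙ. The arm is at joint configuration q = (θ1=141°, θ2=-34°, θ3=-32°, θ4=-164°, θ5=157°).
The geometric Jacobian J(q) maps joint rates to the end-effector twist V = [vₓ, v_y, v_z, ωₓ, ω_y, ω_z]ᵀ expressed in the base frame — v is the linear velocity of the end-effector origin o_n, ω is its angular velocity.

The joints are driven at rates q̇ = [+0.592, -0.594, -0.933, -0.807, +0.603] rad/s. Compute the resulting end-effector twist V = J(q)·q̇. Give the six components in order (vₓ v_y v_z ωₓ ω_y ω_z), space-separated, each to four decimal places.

o_n = [-0.8243, 1.0599, 0.1696]
J₁: ẑ×o_n = [-1.0599, -0.8243, 0.0000], ω = ẑ
J2: z=[0.6293, 0.7771, 0.0000] o=[-0.4430, 0.3587, 0.5100] → [-0.2646, 0.2142, 0.7376, 0.6293, 0.7771, 0.0000]
J3: z=[-0.4346, 0.3519, 0.8290] o=[-0.8875, 0.7187, 0.1242] → [-0.2668, 0.0721, -0.1705, -0.4346, 0.3519, 0.8290]
J4: z=[0.8751, 0.3826, 0.2963] o=[-1.0573, 1.1494, 0.0695] → [0.0648, -0.0186, -0.1675, 0.8751, 0.3826, 0.2963]
J5: z=[-0.3591, 0.1028, 0.9276] o=[-0.8464, 0.5526, 0.2172] → [-0.4755, 0.0034, -0.1844, -0.3591, 0.1028, 0.9276]
V = J·q̇ = [-0.5603, -0.6656, -0.2551, -0.8911, -1.0367, 0.1387]

-0.5603 -0.6656 -0.2551 -0.8911 -1.0367 0.1387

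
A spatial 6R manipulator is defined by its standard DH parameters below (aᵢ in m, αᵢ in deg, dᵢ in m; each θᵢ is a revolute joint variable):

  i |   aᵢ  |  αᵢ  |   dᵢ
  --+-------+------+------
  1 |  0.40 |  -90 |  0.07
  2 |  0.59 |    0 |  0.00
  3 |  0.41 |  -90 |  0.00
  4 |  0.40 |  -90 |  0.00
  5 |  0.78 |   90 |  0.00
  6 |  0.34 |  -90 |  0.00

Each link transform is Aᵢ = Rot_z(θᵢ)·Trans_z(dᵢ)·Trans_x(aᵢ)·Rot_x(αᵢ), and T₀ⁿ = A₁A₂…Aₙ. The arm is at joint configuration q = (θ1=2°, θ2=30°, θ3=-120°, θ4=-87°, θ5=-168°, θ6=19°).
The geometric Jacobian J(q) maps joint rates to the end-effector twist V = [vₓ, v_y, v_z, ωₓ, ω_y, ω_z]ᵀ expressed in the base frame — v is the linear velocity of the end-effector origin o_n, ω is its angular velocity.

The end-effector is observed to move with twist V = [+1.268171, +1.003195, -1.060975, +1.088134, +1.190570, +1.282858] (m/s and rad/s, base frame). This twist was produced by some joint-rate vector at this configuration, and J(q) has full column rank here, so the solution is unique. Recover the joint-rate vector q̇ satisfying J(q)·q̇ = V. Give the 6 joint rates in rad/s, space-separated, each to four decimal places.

0.8440 0.7820 0.1930 0.1900 0.4290 -0.9600

o_n = [1.1631, -0.6421, 0.2601]
J₁: ẑ×o_n = [0.6421, 1.1631, -0.0000], ω = ẑ
J2: z=[-0.0349, 0.9994, 0.0000] o=[0.3998, 0.0140, 0.0700] → [0.1900, 0.0066, -0.7400, -0.0349, 0.9994, 0.0000]
J3: z=[-0.0349, 0.9994, 0.0000] o=[0.9104, 0.0318, -0.2250] → [0.4848, 0.0169, -0.2290, -0.0349, 0.9994, 0.0000]
J4: z=[0.9994, 0.0349, -0.0000] o=[0.9104, 0.0318, 0.1850] → [0.0026, -0.0750, -0.6823, 0.9994, 0.0349, -0.0000]
J5: z=[0.0018, -0.0523, 0.9986] o=[0.8965, 0.4310, 0.2059] → [1.0688, 0.2662, 0.0120, 0.0018, -0.0523, 0.9986]
J6: z=[-0.9703, -0.2416, -0.0109] o=[1.0851, -0.3248, 0.1660] → [-0.0262, 0.0904, 0.3267, -0.9703, -0.2416, -0.0109]
q̇ = J⁺·V = [0.8440, 0.7820, 0.1930, 0.1900, 0.4290, -0.9600]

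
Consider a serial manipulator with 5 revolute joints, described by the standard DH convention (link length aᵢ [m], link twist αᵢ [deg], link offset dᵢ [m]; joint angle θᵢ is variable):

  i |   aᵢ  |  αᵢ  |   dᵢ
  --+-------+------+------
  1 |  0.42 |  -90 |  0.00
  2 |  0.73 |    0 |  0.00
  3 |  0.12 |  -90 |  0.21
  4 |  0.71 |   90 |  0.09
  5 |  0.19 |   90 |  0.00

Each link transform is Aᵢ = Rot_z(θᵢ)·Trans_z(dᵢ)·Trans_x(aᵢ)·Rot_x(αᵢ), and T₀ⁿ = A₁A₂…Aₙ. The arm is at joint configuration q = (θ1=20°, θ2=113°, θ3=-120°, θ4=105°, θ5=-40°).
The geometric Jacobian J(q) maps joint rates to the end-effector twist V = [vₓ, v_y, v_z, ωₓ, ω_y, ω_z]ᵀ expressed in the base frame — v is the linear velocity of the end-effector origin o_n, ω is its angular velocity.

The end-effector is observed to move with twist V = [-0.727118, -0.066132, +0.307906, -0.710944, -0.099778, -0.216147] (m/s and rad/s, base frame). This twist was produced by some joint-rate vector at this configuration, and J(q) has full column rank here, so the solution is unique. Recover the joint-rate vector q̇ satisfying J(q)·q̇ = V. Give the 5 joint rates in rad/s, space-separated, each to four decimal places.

0.2630 0.8300 -0.8830 0.3900 -0.7820

o_n = [0.2392, -0.5689, -0.6524]
J₁: ẑ×o_n = [0.5689, 0.2392, -0.0000], ω = ẑ
J2: z=[-0.3420, 0.9397, 0.0000] o=[0.3947, 0.1436, 0.0000] → [-0.6131, -0.2231, 0.3898, -0.3420, 0.9397, 0.0000]
J3: z=[-0.3420, 0.9397, 0.0000] o=[0.1266, 0.0461, -0.6720] → [0.0184, 0.0067, 0.1046, -0.3420, 0.9397, 0.0000]
J4: z=[0.1145, 0.0417, -0.9925] o=[0.1667, 0.2842, -0.6573] → [-0.8465, -0.0725, -0.1007, 0.1145, 0.0417, -0.9925]
J5: z=[0.9894, 0.0847, 0.1177] o=[0.2402, -0.4189, -0.7691] → [0.0275, -0.1155, -0.1483, 0.9894, 0.0847, 0.1177]
q̇ = J⁺·V = [0.2630, 0.8300, -0.8830, 0.3900, -0.7820]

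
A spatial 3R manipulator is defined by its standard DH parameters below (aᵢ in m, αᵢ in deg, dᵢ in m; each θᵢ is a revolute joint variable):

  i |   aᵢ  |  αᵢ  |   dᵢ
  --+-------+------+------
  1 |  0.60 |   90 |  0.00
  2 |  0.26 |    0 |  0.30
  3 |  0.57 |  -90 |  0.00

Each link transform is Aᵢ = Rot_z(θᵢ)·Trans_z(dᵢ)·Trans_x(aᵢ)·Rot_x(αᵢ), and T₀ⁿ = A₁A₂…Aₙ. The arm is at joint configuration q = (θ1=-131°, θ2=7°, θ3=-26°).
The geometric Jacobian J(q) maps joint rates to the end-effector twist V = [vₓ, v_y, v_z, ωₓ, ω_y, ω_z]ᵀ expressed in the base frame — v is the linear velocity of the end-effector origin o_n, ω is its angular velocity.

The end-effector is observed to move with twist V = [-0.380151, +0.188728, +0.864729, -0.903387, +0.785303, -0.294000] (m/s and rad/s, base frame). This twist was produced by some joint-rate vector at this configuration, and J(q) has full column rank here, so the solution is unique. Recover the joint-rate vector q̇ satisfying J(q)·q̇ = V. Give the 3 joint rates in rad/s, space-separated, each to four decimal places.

-0.2940 0.8510 0.3460

o_n = [-1.1429, -0.8575, -0.1539]
J₁: ẑ×o_n = [0.8575, -1.1429, 0.0000], ω = ẑ
J2: z=[-0.7547, 0.6561, 0.0000] o=[-0.3936, -0.4528, 0.0000] → [-0.1010, -0.1161, 0.7970, -0.7547, 0.6561, 0.0000]
J3: z=[-0.7547, 0.6561, 0.0000] o=[-0.7894, -0.4508, 0.0317] → [-0.1217, -0.1401, 0.5389, -0.7547, 0.6561, 0.0000]
q̇ = J⁺·V = [-0.2940, 0.8510, 0.3460]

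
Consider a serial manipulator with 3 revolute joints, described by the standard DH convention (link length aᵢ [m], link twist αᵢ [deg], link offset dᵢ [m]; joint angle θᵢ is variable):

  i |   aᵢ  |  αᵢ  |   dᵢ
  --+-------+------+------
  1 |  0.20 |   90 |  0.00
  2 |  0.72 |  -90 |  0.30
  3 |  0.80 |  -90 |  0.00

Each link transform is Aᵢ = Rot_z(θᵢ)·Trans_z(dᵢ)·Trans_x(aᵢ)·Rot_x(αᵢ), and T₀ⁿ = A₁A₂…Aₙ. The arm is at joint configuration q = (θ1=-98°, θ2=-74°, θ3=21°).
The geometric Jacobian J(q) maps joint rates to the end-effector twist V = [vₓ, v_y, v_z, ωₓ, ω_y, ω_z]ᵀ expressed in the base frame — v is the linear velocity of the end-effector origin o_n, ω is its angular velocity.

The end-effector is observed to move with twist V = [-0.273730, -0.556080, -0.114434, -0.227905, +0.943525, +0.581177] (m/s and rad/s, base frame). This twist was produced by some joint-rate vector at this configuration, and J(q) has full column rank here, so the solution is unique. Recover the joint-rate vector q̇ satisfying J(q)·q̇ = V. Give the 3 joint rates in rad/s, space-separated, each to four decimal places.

o_n = [-0.0973, -0.5966, -1.4100]
J₁: ẑ×o_n = [0.5966, -0.0973, 0.0000], ω = ẑ
J2: z=[-0.9903, 0.1392, 0.0000] o=[-0.0278, -0.1981, 0.0000] → [-0.1962, -1.3963, 0.4043, -0.9903, 0.1392, 0.0000]
J3: z=[-0.1338, -0.9519, 0.2756] o=[-0.3525, -0.3528, -0.6921] → [0.7506, -0.0257, 0.2756, -0.1338, -0.9519, 0.2756]
q̇ = J⁺·V = [0.8400, 0.3570, -0.9390]

0.8400 0.3570 -0.9390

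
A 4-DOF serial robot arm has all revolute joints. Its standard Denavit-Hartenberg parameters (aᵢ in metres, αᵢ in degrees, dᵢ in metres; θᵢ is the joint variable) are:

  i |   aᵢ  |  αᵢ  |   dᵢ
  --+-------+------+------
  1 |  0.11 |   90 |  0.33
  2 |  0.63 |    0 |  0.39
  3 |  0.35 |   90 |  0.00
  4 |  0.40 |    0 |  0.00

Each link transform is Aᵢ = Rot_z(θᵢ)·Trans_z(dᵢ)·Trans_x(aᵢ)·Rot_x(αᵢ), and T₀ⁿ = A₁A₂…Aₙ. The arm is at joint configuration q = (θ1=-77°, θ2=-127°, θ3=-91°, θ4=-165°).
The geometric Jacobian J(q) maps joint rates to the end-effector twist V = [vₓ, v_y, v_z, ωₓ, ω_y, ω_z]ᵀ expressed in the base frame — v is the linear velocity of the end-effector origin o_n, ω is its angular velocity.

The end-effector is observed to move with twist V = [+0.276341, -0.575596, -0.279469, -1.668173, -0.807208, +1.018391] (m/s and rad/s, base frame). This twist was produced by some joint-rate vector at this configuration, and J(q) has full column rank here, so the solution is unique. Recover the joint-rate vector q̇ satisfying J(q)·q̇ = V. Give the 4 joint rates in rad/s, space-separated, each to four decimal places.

o_n = [-0.3332, 0.1699, -0.1955]
J₁: ẑ×o_n = [-0.1699, -0.3332, 0.0000], ω = ẑ
J2: z=[-0.9744, -0.2250, 0.0000] o=[0.0247, -0.1072, 0.3300] → [0.1182, -0.5121, -0.3505, -0.9744, -0.2250, 0.0000]
J3: z=[-0.9744, -0.2250, 0.0000] o=[-0.4405, 0.1745, -0.1731] → [0.0050, -0.0218, 0.0287, -0.9744, -0.2250, 0.0000]
J4: z=[0.1385, -0.5999, 0.7880] o=[-0.5026, 0.4432, 0.0423] → [0.3581, 0.1664, 0.0637, 0.1385, -0.5999, 0.7880]
q̇ = J⁺·V = [0.4920, 0.9860, 0.8210, 0.6680]

0.4920 0.9860 0.8210 0.6680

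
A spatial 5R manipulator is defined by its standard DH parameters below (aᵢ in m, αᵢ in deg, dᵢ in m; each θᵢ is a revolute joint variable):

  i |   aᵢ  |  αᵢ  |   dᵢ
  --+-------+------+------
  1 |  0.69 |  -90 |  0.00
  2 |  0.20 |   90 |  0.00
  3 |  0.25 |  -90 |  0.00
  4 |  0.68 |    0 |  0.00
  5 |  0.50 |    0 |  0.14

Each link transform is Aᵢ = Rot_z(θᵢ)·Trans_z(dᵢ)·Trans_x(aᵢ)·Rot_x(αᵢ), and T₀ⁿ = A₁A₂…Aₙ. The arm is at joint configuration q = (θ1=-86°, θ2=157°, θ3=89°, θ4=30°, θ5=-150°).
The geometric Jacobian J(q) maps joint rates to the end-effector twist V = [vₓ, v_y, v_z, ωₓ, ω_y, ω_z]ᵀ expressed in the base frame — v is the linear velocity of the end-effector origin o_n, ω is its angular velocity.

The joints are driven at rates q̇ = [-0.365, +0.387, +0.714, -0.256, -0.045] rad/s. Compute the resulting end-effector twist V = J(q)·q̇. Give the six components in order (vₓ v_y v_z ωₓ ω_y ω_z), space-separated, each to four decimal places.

-0.3353 -0.6157 0.1067 0.3810 0.0247 -1.1398

o_n = [0.6360, -0.6188, -0.1131]
J₁: ẑ×o_n = [0.6188, 0.6360, -0.0000], ω = ẑ
J2: z=[0.9976, 0.0698, 0.0000] o=[0.0481, -0.6883, 0.0000] → [-0.0079, 0.1128, 0.0284, 0.9976, 0.0698, 0.0000]
J3: z=[0.0273, -0.3898, -0.9205] o=[0.0353, -0.5047, -0.0781] → [-0.0914, -0.5520, 0.2310, 0.0273, -0.3898, -0.9205]
J4: z=[0.0816, -0.9169, 0.3907] o=[0.2844, -0.4832, -0.0799] → [0.0834, 0.1401, 0.3113, 0.0816, -0.9169, 0.3907]
J5: z=[0.0816, -0.9169, 0.3907] o=[0.8618, -0.3002, 0.2291] → [0.4382, -0.0603, -0.2331, 0.0816, -0.9169, 0.3907]
V = J·q̇ = [-0.3353, -0.6157, 0.1067, 0.3810, 0.0247, -1.1398]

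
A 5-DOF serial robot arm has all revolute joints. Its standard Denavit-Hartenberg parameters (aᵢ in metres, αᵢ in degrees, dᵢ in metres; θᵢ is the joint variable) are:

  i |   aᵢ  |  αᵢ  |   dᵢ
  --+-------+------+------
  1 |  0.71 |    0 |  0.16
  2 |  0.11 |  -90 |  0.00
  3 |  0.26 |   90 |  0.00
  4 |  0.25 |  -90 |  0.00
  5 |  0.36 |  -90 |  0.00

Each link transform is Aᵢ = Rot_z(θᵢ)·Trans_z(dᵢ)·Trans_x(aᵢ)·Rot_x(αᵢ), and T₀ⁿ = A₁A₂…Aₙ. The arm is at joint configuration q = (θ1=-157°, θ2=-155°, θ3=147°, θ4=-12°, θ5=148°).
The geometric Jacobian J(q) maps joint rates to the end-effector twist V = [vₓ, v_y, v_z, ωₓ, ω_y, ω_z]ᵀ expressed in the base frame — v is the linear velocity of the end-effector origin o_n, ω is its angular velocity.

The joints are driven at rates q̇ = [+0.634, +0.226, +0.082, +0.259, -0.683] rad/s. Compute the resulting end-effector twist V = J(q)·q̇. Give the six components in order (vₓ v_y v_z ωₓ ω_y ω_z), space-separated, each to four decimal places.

o_n = [-0.7736, -0.3935, 0.2078]
J₁: ẑ×o_n = [0.3935, -0.7736, 0.0000], ω = ẑ
J2: z=[0.0000, 0.0000, 1.0000] o=[-0.6536, -0.2774, 0.1600] → [0.1161, -0.1200, 0.0000, 0.0000, 0.0000, 1.0000]
J3: z=[-0.7431, 0.6691, 0.0000] o=[-0.5800, -0.1957, 0.1600] → [0.0320, 0.0356, 0.2766, -0.7431, 0.6691, 0.0000]
J4: z=[0.3644, 0.4047, -0.8387] o=[-0.7259, -0.3577, 0.0184] → [0.0466, -0.0290, 0.0063, 0.3644, 0.4047, -0.8387]
J5: z=[-0.8436, 0.5249, -0.1132] o=[-0.8245, -0.5449, -0.1148] → [0.1865, 0.2664, -0.1544, -0.8436, 0.5249, -0.1132]
V = J·q̇ = [0.1631, -0.7041, 0.1298, 0.6096, -0.1988, 0.7201]

0.1631 -0.7041 0.1298 0.6096 -0.1988 0.7201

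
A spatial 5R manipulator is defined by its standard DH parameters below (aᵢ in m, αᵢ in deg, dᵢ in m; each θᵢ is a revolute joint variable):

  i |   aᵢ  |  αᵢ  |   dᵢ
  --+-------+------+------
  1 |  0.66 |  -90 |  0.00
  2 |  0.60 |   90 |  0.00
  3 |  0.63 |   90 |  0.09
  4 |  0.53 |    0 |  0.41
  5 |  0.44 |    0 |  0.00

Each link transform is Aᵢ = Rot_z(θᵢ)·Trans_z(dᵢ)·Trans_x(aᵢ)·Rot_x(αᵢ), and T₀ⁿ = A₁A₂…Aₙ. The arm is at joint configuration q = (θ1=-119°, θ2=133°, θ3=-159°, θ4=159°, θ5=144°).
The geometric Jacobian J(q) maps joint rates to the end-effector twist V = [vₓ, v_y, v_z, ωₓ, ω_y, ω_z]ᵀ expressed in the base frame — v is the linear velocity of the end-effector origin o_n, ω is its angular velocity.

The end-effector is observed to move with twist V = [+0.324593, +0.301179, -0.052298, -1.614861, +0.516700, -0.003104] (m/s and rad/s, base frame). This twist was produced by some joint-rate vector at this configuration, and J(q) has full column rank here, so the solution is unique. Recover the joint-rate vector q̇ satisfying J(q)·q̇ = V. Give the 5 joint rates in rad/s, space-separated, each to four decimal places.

0.7490 -0.8180 0.7550 0.0070 -0.9120

o_n = [-0.0370, -0.5792, -0.0147]
J₁: ẑ×o_n = [0.5792, -0.0370, 0.0000], ω = ẑ
J2: z=[0.8746, -0.4848, 0.0000] o=[-0.3200, -0.5772, 0.0000] → [0.0071, 0.0128, 0.1355, 0.8746, -0.4848, 0.0000]
J3: z=[-0.3546, -0.6397, -0.6820] o=[-0.1216, -0.2194, -0.4388] → [-0.5167, 0.0927, 0.1817, -0.3546, -0.6397, -0.6820]
J4: z=[0.6980, -0.6664, 0.2621] o=[-0.5454, -0.5183, -0.0700] → [-0.0209, 0.0946, 0.2963, 0.6980, -0.6664, 0.2621]
J5: z=[0.6980, -0.6664, 0.2621] o=[-0.0188, -0.7234, -0.4300] → [-0.3145, -0.2947, 0.0885, 0.6980, -0.6664, 0.2621]
q̇ = J⁺·V = [0.7490, -0.8180, 0.7550, 0.0070, -0.9120]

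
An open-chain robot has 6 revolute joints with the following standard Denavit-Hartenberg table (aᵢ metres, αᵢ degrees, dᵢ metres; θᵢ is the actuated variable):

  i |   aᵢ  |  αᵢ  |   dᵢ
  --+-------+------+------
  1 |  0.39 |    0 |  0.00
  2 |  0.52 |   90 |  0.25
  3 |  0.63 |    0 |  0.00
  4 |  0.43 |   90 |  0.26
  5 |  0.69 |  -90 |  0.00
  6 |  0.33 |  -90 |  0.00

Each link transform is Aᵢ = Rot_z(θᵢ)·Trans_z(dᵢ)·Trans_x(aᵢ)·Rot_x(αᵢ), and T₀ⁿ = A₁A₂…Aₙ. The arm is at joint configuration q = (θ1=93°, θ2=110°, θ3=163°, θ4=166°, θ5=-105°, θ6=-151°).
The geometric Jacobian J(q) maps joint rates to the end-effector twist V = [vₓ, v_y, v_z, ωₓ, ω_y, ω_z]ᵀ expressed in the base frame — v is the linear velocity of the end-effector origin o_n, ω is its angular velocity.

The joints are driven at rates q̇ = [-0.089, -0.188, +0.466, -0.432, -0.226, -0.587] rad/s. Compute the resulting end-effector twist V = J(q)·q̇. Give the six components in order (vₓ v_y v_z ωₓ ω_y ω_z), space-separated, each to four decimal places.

o_n = [-0.0761, 0.2271, 0.1291]
J₁: ẑ×o_n = [-0.2271, -0.0761, 0.0000], ω = ẑ
J2: z=[0.0000, 0.0000, 1.0000] o=[-0.0204, 0.3895, 0.0000] → [0.1624, -0.0557, 0.0000, 0.0000, 0.0000, 1.0000]
J3: z=[-0.3907, 0.9205, 0.0000] o=[-0.4991, 0.1863, 0.2500] → [-0.1113, -0.0472, -0.4053, -0.3907, 0.9205, 0.0000]
J4: z=[-0.3907, 0.9205, 0.0000] o=[0.0555, 0.4217, 0.4342] → [-0.2808, -0.1192, 0.1971, -0.3907, 0.9205, 0.0000]
J5: z=[0.4741, 0.2012, -0.8572] o=[-0.3854, 0.5170, 0.2127] → [-0.2653, -0.2255, -0.1997, 0.4741, 0.2012, -0.8572]
J6: z=[-0.6610, -0.5618, -0.4975] o=[0.0160, -0.0367, 0.3047] → [0.2299, -0.0703, -0.2261, -0.6610, -0.5618, -0.4975]
V = J·q̇ = [-0.0158, 0.1389, -0.0962, 0.2676, 0.3156, 0.2087]

-0.0158 0.1389 -0.0962 0.2676 0.3156 0.2087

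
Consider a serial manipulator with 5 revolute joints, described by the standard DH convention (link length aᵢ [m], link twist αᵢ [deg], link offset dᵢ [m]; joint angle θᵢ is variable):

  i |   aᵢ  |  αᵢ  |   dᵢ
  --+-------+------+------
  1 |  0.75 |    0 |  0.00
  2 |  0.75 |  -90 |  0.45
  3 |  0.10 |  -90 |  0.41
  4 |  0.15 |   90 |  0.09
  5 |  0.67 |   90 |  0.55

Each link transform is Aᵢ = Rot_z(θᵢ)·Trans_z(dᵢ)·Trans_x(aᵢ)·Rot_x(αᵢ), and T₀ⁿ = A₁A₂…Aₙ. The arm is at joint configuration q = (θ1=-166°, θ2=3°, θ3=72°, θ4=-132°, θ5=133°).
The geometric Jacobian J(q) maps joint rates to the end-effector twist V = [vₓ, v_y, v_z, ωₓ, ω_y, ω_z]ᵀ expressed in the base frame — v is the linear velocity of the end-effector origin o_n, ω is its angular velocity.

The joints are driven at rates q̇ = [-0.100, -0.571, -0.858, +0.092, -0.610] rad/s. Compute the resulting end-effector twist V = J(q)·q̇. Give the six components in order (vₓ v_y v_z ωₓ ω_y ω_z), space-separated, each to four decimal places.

0.4015 0.0660 -0.3444 -0.1818 0.4148 -1.1306

o_n = [-0.9413, -0.0521, 0.3691]
J₁: ẑ×o_n = [0.0521, -0.9413, 0.0000], ω = ẑ
J2: z=[0.0000, 0.0000, 1.0000] o=[-0.7277, -0.1814, 0.0000] → [-0.1293, -0.2136, 0.0000, 0.0000, 0.0000, 1.0000]
J3: z=[0.2924, -0.9563, 0.0000] o=[-1.4450, -0.4007, 0.4500] → [0.0774, 0.0237, 0.5836, 0.2924, -0.9563, 0.0000]
J4: z=[0.9095, 0.2781, -0.3090] o=[-1.3546, -0.8018, 0.3549] → [0.2356, -0.1406, 0.5669, 0.9095, 0.2781, -0.3090]
J5: z=[0.0240, 0.7070, 0.7068] o=[-1.2105, -0.8743, 0.4225] → [-0.6189, 0.1916, -0.1706, 0.0240, 0.7070, 0.7068]
V = J·q̇ = [0.4015, 0.0660, -0.3444, -0.1818, 0.4148, -1.1306]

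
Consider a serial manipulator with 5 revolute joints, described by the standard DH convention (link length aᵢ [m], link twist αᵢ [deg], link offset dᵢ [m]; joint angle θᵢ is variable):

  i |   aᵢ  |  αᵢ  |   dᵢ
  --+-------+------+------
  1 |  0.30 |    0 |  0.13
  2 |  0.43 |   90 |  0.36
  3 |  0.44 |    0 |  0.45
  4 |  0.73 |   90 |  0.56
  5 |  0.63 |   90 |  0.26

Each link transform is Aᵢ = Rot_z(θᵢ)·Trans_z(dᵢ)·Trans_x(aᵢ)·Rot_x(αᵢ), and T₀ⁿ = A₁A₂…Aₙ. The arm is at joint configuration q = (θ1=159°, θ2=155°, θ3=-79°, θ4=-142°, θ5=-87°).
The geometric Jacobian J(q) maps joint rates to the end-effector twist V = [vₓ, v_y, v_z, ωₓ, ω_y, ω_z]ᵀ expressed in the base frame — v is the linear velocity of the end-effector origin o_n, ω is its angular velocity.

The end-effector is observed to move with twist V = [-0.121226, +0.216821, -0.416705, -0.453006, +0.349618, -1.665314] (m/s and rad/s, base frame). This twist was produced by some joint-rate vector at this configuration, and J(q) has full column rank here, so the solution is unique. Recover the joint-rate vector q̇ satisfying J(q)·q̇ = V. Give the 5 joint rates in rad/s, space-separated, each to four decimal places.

-0.5340 -0.4800 -0.3200 0.4030 -0.8630

o_n = [-0.4785, -0.2353, 0.7549]
J₁: ẑ×o_n = [0.2353, -0.4785, 0.0000], ω = ẑ
J2: z=[0.0000, 0.0000, 1.0000] o=[-0.2801, 0.1075, 0.1300] → [0.3428, -0.1985, 0.0000, 0.0000, 0.0000, 1.0000]
J3: z=[-0.7193, -0.6947, 0.0000] o=[0.0186, -0.2018, 0.4900] → [-0.1840, 0.1905, -0.3213, -0.7193, -0.6947, 0.0000]
J4: z=[-0.7193, -0.6947, 0.0000] o=[-0.2468, -0.5748, 0.0581] → [-0.4840, 0.5012, -0.4052, -0.7193, -0.6947, 0.0000]
J5: z=[0.4557, -0.4719, 0.7547] o=[-1.0323, -0.5675, 0.5370] → [-0.3536, 0.3186, 0.4128, 0.4557, -0.4719, 0.7547]
q̇ = J⁺·V = [-0.5340, -0.4800, -0.3200, 0.4030, -0.8630]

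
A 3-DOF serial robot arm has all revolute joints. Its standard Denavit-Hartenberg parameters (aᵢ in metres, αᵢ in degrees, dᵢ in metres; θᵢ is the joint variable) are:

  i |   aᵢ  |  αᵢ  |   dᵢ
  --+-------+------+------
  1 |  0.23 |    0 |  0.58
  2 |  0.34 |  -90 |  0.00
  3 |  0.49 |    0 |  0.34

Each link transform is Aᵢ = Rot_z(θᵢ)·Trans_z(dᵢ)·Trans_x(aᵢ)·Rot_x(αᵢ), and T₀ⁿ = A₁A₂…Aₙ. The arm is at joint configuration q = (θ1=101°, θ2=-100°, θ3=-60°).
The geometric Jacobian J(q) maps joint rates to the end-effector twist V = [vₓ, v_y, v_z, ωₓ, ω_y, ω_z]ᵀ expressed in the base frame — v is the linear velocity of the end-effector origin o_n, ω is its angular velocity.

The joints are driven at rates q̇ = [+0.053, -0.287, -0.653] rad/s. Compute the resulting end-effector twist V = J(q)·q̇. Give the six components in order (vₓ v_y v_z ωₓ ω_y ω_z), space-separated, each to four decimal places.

o_n = [0.5351, 0.5759, 1.0044]
J₁: ẑ×o_n = [-0.5759, 0.5351, 0.0000], ω = ẑ
J2: z=[0.0000, 0.0000, 1.0000] o=[-0.0439, 0.2258, 0.5800] → [-0.3502, 0.5790, 0.0000, 0.0000, 0.0000, 1.0000]
J3: z=[-0.0175, 0.9998, 0.0000] o=[0.2961, 0.2317, 0.5800] → [0.4243, 0.0074, -0.2450, -0.0175, 0.9998, 0.0000]
V = J·q̇ = [-0.2071, -0.1426, 0.1600, 0.0114, -0.6529, -0.2340]

-0.2071 -0.1426 0.1600 0.0114 -0.6529 -0.2340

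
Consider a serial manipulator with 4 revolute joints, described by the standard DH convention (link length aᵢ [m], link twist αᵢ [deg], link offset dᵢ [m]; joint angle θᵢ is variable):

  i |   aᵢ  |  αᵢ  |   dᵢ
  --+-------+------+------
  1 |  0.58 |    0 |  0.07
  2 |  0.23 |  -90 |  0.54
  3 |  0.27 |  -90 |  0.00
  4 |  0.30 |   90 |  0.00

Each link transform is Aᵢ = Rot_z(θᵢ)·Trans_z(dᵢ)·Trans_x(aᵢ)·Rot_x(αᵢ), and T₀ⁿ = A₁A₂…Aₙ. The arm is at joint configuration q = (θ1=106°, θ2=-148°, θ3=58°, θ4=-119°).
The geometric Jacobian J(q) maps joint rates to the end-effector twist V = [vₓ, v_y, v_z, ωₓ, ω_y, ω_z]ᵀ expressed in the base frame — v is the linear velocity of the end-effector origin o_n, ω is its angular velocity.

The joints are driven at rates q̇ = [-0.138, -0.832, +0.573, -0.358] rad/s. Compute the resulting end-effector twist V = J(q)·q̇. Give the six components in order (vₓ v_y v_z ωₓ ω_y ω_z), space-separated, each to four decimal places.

o_n = [0.2357, 0.5545, 0.5044]
J₁: ẑ×o_n = [-0.5545, 0.2357, 0.0000], ω = ẑ
J2: z=[0.0000, 0.0000, 1.0000] o=[-0.1599, 0.5575, 0.0700] → [0.0031, 0.3955, -0.0000, 0.0000, 0.0000, 1.0000]
J3: z=[0.6691, 0.7431, 0.0000] o=[0.0111, 0.4036, 0.6100] → [-0.0785, 0.0707, -0.0660, 0.6691, 0.7431, 0.0000]
J4: z=[-0.6302, 0.5675, -0.5299] o=[0.1174, 0.3079, 0.3810] → [0.2006, 0.0150, -0.2225, -0.6302, 0.5675, -0.5299]
V = J·q̇ = [-0.0429, -0.3265, 0.0418, 0.6090, 0.2227, -0.7803]

-0.0429 -0.3265 0.0418 0.6090 0.2227 -0.7803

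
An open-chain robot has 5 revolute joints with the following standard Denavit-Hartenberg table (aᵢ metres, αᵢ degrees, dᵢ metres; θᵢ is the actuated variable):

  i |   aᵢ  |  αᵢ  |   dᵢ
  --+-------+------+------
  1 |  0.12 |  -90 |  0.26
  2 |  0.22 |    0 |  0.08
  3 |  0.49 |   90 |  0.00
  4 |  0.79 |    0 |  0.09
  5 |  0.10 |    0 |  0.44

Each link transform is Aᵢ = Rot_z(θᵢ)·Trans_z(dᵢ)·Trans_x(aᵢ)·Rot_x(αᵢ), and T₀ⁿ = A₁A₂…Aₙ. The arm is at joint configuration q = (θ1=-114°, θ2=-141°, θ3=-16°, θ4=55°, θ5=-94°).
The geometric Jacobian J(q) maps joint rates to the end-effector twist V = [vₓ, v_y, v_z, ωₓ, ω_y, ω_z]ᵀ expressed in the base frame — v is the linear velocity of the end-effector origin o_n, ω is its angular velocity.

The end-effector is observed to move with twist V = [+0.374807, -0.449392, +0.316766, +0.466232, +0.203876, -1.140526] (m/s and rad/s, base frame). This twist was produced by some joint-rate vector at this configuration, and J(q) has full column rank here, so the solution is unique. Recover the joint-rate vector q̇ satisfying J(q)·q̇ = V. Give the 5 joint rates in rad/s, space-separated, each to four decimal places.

-0.2550 -0.1130 0.4560 0.3200 0.6420

o_n = [1.0939, 0.8240, 0.3095]
J₁: ẑ×o_n = [-0.8240, 1.0939, 0.0000], ω = ẑ
J2: z=[0.9135, -0.4067, 0.0000] o=[-0.0488, -0.1096, 0.2600] → [-0.0201, -0.0452, 1.3177, 0.9135, -0.4067, 0.0000]
J3: z=[0.9135, -0.4067, 0.0000] o=[0.0938, 0.0140, 0.3985] → [0.0362, 0.0813, 1.1468, 0.9135, -0.4067, 0.0000]
J4: z=[0.1589, 0.3570, -0.9205] o=[0.2773, 0.4261, 0.5899] → [0.2662, -0.7072, -0.2283, 0.1589, 0.3570, -0.9205]
J5: z=[0.1589, 0.3570, -0.9205] o=[1.0524, 0.5760, 0.6841] → [0.0946, 0.0213, 0.0246, 0.1589, 0.3570, -0.9205]
q̇ = J⁺·V = [-0.2550, -0.1130, 0.4560, 0.3200, 0.6420]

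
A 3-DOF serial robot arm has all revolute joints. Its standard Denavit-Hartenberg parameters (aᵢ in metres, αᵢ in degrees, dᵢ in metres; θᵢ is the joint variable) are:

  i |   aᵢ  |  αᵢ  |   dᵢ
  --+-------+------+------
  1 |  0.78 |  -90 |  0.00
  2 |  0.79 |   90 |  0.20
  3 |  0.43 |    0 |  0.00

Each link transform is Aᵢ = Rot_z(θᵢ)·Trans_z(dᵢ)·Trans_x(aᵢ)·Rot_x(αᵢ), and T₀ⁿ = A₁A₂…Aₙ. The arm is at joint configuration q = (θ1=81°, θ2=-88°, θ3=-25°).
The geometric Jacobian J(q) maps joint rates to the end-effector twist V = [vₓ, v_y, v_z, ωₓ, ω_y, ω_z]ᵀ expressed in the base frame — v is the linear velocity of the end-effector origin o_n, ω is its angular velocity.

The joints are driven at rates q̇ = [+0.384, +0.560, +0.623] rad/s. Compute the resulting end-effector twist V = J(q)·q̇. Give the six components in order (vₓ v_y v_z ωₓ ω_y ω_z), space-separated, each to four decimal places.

-0.4484 0.7364 0.0901 -0.6505 -0.5274 0.4057

o_n = [0.1104, 0.8139, 1.1790]
J₁: ẑ×o_n = [-0.8139, 0.1104, 0.0000], ω = ẑ
J2: z=[-0.9877, 0.1564, 0.0000] o=[0.1220, 0.7704, 0.0000] → [0.1844, 1.1645, -0.0412, -0.9877, 0.1564, 0.0000]
J3: z=[-0.1563, -0.9871, 0.0349] o=[-0.0712, 0.8289, 0.7895] → [-0.3839, 0.0672, 0.1816, -0.1563, -0.9871, 0.0349]
V = J·q̇ = [-0.4484, 0.7364, 0.0901, -0.6505, -0.5274, 0.4057]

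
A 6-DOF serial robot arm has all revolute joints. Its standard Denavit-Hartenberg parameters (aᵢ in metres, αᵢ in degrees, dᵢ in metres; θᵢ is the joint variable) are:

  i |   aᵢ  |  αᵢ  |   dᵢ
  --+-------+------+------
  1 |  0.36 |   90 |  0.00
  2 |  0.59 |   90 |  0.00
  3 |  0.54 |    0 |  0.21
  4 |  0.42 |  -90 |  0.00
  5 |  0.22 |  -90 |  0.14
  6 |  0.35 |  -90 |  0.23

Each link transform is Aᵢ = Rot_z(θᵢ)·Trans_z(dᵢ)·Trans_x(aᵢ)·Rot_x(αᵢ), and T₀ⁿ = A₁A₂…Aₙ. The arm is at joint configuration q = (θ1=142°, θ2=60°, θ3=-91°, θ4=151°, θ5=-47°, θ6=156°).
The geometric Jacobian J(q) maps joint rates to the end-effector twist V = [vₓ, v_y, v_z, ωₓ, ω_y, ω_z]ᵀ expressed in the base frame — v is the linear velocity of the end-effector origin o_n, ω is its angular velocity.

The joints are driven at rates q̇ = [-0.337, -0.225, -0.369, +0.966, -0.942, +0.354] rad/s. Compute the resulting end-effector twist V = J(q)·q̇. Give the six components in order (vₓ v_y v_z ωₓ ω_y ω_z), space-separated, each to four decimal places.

0.3814 0.5038 -0.5306 -0.9055 0.1088 0.3038

o_n = [-0.6580, 0.3991, 0.7397]
J₁: ẑ×o_n = [-0.3991, -0.6580, 0.0000], ω = ẑ
J2: z=[0.6157, 0.7880, 0.0000] o=[-0.2837, 0.2216, 0.0000] → [0.5829, -0.4554, 0.4042, 0.6157, 0.7880, 0.0000]
J3: z=[-0.6824, 0.5332, -0.5000] o=[-0.5161, 0.4033, 0.5110] → [0.1199, 0.2270, 0.0785, -0.6824, 0.5332, -0.5000]
J4: z=[-0.6824, 0.5332, -0.5000] o=[-0.9882, 0.0869, 0.3978] → [0.3384, 0.0683, -0.3891, -0.6824, 0.5332, -0.5000]
J5: z=[0.6490, 0.1274, -0.7500] o=[-0.8470, 0.4381, 0.5797] → [-0.0089, -0.2456, -0.0494, 0.6490, 0.1274, -0.7500]
J6: z=[0.7113, 0.2480, 0.6577] o=[-0.8155, 0.6672, 0.4592] → [0.2459, -0.0960, -0.2298, 0.7113, 0.2480, 0.6577]
V = J·q̇ = [0.3814, 0.5038, -0.5306, -0.9055, 0.1088, 0.3038]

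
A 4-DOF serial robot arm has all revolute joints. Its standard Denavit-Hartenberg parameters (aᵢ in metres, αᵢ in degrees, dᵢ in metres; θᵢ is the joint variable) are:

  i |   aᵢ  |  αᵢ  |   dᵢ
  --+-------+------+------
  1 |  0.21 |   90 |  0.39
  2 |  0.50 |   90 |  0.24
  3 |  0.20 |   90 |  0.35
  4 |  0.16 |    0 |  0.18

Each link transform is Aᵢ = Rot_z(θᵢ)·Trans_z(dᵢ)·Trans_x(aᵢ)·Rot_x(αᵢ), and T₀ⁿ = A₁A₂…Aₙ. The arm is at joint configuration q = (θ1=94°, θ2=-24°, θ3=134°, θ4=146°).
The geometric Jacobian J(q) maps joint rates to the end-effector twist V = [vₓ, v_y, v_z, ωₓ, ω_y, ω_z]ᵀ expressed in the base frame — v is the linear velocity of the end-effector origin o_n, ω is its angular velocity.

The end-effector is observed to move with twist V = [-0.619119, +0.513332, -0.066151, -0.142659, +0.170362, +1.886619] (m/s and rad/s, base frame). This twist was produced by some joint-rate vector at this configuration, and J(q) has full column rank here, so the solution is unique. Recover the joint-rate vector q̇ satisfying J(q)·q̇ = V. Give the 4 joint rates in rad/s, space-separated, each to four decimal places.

o_n = [0.3732, 0.5910, -0.2485]
J₁: ẑ×o_n = [-0.5910, 0.3732, 0.0000], ω = ẑ
J2: z=[0.9976, 0.0698, 0.0000] o=[-0.0146, 0.2095, 0.3900] → [-0.0445, 0.6369, 0.3536, 0.9976, 0.0698, 0.0000]
J3: z=[0.0284, -0.4057, -0.9135] o=[0.1929, 0.6819, 0.1866] → [0.0935, -0.1523, 0.0706, 0.0284, -0.4057, -0.9135]
J4: z=[0.6471, 0.7040, -0.2926] o=[0.3552, 0.4233, -0.0766] → [-0.0719, 0.1060, 0.0959, 0.6471, 0.7040, -0.2926]
q̇ = J⁺·V = [0.9290, 0.0870, -0.9480, -0.3130]

0.9290 0.0870 -0.9480 -0.3130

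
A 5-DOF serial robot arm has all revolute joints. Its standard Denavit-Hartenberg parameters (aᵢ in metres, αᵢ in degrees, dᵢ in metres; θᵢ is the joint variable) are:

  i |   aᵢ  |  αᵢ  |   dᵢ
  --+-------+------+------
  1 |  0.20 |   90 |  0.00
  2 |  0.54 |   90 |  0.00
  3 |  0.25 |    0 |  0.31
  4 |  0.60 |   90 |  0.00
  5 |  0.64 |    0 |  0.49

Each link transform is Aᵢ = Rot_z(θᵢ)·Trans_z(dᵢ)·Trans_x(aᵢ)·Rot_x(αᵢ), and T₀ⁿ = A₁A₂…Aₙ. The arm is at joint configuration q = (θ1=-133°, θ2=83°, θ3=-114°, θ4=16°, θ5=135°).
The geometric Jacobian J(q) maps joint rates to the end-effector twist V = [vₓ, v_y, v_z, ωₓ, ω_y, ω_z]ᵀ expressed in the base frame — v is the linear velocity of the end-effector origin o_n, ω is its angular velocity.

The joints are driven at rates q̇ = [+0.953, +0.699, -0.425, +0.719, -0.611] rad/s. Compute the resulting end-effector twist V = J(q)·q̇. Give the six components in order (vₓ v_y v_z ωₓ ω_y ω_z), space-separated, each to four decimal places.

o_n = [-0.4230, -0.9026, -0.1599]
J₁: ẑ×o_n = [0.9026, -0.4230, 0.0000], ω = ẑ
J2: z=[-0.7314, 0.6820, 0.0000] o=[-0.1364, -0.1463, 0.0000] → [-0.1090, -0.1169, 0.7486, -0.7314, 0.6820, 0.0000]
J3: z=[-0.6769, -0.7259, -0.1219] o=[-0.1813, -0.1944, 0.5360] → [0.4188, -0.4416, 0.3039, -0.6769, -0.7259, -0.1219]
J4: z=[-0.6769, -0.7259, -0.1219] o=[-0.2156, -0.5661, 0.3973] → [0.3634, -0.3519, 0.0772, -0.6769, -0.7259, -0.1219]
J5: z=[-0.0195, 0.1832, -0.9829] o=[0.2258, -0.9639, 0.3144] → [-0.0266, 0.6285, 0.1177, -0.0195, 0.1832, -0.9829]
V = J·q̇ = [0.8836, -0.9342, 0.3778, -0.6983, 0.1514, 1.5177]

0.8836 -0.9342 0.3778 -0.6983 0.1514 1.5177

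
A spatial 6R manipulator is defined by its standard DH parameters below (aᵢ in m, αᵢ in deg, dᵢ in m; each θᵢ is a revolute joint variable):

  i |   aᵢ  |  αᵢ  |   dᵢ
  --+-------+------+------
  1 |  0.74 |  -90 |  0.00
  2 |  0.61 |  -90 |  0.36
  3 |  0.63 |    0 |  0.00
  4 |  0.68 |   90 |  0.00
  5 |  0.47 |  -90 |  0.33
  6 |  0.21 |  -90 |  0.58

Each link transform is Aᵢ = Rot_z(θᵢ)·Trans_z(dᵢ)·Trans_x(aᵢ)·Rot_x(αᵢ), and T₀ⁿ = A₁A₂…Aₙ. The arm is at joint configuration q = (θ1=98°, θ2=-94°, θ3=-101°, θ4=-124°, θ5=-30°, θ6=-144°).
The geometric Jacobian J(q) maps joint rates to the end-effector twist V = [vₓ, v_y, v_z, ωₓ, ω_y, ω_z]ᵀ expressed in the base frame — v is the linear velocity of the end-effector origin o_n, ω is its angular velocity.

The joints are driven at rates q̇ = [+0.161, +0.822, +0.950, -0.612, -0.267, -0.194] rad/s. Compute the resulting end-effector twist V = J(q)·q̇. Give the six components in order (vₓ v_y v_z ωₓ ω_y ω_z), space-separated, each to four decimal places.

o_n = [0.0573, 1.1143, -0.0345]
J₁: ẑ×o_n = [-1.1143, 0.0573, 0.0000], ω = ẑ
J2: z=[-0.9903, -0.1392, 0.0000] o=[-0.1030, 0.7328, 0.0000] → [0.0048, -0.0342, -0.3555, -0.9903, -0.1392, 0.0000]
J3: z=[-0.1388, 0.9879, 0.0698] o=[-0.4536, 0.6406, 0.6085] → [-0.6683, -0.0536, -0.5705, -0.1388, 0.9879, 0.0698]
J4: z=[-0.1388, 0.9879, 0.0698] o=[-1.0671, 0.5628, 0.4886] → [-0.5553, 0.0058, -1.1874, -0.1388, 0.9879, 0.0698]
J5: z=[0.7071, 0.0496, 0.7054] o=[-0.5957, 0.6629, 0.0089] → [-0.3206, 0.4914, 0.2868, 0.7071, 0.0496, 0.7054]
J6: z=[0.2264, 0.9291, -0.2923] o=[-0.0475, 0.5071, -0.0618] → [0.2028, -0.0368, 0.0401, 0.2264, 0.9291, -0.2923]
V = J·q̇ = [-0.4243, -0.1974, -0.1919, -1.0936, 0.0260, 0.0529]

-0.4243 -0.1974 -0.1919 -1.0936 0.0260 0.0529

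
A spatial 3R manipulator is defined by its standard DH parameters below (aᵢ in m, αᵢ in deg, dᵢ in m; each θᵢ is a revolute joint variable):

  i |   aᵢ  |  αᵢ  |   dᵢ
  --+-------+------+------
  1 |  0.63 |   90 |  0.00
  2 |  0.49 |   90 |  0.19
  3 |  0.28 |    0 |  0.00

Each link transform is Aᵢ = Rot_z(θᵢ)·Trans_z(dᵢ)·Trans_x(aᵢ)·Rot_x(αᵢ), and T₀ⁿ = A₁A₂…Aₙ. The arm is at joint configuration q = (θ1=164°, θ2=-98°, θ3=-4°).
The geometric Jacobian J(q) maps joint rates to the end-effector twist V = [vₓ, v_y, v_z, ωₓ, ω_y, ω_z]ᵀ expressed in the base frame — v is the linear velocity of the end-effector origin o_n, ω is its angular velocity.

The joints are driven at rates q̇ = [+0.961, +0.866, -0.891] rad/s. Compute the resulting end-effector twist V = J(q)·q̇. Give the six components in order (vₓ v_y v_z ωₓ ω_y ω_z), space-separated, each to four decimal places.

-1.0011 -0.4946 -0.0755 -0.6094 1.0757 0.8370

o_n = [-0.4557, 0.3080, -0.7618]
J₁: ẑ×o_n = [-0.3080, -0.4557, 0.0000], ω = ẑ
J2: z=[0.2756, 0.9613, 0.0000] o=[-0.6056, 0.1737, 0.0000] → [-0.7323, 0.2100, -0.1071, 0.2756, 0.9613, 0.0000]
J3: z=[0.9519, -0.2730, 0.1392] o=[-0.4877, 0.3375, -0.4852] → [0.0796, 0.2677, -0.0193, 0.9519, -0.2730, 0.1392]
V = J·q̇ = [-1.0011, -0.4946, -0.0755, -0.6094, 1.0757, 0.8370]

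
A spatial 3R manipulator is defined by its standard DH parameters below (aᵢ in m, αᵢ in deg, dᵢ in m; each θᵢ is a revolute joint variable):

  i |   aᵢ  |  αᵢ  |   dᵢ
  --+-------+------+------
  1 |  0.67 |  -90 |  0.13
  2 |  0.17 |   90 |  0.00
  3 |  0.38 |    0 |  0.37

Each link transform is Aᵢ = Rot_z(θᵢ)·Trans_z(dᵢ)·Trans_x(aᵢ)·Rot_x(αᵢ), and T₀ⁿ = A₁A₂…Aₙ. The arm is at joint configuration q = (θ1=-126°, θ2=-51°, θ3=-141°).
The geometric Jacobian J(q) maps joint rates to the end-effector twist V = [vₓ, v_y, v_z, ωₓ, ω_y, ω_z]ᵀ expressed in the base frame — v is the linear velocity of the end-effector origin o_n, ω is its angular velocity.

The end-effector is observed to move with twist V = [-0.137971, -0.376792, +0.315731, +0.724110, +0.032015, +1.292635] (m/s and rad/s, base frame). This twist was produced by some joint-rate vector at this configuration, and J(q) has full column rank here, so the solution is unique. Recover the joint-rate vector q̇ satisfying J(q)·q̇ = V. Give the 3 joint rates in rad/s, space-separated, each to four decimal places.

o_n = [-0.3719, -0.1050, 0.2655]
J₁: ẑ×o_n = [0.1050, -0.3719, 0.0000], ω = ẑ
J2: z=[0.8090, -0.5878, 0.0000] o=[-0.3938, -0.5420, 0.1300] → [-0.0796, -0.1096, 0.3664, 0.8090, -0.5878, 0.0000]
J3: z=[0.4568, 0.6287, 0.6293] o=[-0.4567, -0.6286, 0.2621] → [-0.3274, 0.0518, 0.1858, 0.4568, 0.6287, 0.6293]
q̇ = J⁺·V = [0.9270, 0.5670, 0.5810]

0.9270 0.5670 0.5810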